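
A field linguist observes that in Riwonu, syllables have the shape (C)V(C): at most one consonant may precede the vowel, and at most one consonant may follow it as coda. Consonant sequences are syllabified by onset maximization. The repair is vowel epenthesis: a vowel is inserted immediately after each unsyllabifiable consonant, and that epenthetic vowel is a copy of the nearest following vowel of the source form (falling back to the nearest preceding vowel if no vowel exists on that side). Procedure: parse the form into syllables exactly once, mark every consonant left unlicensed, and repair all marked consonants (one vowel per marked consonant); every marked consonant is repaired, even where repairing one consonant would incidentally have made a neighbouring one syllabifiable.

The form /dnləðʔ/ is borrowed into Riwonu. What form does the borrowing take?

Syllabifying with onset maximization leaves /d/, /n/, /ʔ/ stranded (at most one coda consonant is licensed; onsets are limited to one consonant).
Inserting the epenthetic vowel yields /d/ → /də/, /n/ → /nə/, /ʔ/ → /ʔə/.

dənələðʔə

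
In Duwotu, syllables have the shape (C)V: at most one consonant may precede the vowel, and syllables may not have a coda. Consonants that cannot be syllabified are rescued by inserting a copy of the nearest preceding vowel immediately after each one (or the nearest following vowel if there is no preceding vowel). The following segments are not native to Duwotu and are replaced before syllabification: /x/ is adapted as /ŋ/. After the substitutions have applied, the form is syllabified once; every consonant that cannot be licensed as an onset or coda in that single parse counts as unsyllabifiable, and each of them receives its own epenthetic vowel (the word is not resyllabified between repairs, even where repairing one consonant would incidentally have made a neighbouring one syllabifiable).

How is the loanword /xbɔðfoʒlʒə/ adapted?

Substitution: /x/ → /ŋ/, giving /ŋbɔðfoʒlʒə/.
Syllabifying with onset maximization leaves /ŋ/, /ð/, /ʒ/, /l/ stranded (no codas are permitted; onsets are limited to one consonant).
Inserting the epenthetic vowel yields /ŋ/ → /ŋɔ/, /ð/ → /ðɔ/, /ʒ/ → /ʒo/, /l/ → /lo/.

ŋɔbɔðɔfoʒoloʒə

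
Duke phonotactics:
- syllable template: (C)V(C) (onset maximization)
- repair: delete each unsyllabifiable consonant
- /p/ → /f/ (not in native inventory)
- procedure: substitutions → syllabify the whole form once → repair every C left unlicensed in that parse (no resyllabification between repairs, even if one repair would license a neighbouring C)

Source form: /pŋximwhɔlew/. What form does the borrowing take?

ximhɔlew

Substitution: /p/ → /f/, giving /fŋximwhɔlew/.
Under (C)V(C), the unsyllabifiable consonants are /f/, /ŋ/, /w/ (at most one coda consonant is licensed; onsets are limited to one consonant).
Deleting the stranded consonants removes /f/, /ŋ/, /w/.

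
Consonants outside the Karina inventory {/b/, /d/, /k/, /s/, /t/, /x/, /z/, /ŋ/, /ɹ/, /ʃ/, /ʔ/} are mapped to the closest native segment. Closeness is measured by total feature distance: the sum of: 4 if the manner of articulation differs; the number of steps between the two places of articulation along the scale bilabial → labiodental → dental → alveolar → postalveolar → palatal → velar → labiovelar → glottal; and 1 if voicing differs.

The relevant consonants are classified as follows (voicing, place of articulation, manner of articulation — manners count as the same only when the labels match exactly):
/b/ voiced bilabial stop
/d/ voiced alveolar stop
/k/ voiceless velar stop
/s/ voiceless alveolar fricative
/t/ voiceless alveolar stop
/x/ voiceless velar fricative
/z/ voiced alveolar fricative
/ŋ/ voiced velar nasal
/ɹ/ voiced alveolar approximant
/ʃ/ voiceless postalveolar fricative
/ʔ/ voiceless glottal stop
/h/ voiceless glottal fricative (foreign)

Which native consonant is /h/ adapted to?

x

/x/ is closest: same manner (fricative), place distance 2 (glottal→velar), same voicing; total 2. Next closest is /ʃ/ at distance 4.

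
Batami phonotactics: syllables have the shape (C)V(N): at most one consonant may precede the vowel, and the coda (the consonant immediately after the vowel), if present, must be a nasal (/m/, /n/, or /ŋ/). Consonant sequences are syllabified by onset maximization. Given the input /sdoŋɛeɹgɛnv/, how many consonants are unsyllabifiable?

Syllabifying with onset maximization leaves /s/, /ɹ/, /v/ stranded (only a nasal (/m/, /n/, or /ŋ/) is licensed in coda position; onsets are limited to one consonant).

3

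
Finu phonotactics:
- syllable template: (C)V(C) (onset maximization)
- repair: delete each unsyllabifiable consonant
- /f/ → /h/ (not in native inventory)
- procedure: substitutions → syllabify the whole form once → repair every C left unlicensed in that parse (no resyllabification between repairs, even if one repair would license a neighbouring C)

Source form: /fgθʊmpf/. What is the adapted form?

Substitution: /f/ → /h/, giving /hgθʊmph/.
Syllabifying with onset maximization leaves /h/, /g/, /p/, /h/ stranded (at most one coda consonant is licensed; onsets are limited to one consonant).
Each unlicensed consonant is deleted: /h/, /g/, /p/, /h/.

θʊm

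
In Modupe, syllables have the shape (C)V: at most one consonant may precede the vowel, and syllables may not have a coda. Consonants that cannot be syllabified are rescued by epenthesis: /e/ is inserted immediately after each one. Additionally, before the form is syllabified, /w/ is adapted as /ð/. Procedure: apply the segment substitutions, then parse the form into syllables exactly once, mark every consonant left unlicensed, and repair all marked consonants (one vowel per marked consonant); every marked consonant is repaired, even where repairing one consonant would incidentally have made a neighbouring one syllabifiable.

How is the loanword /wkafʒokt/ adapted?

Substitution: /w/ → /ð/, giving /ðkafʒokt/.
Under (C)V, the unsyllabifiable consonants are /ð/, /f/, /k/, /t/ (no codas are permitted; onsets are limited to one consonant).
Inserting the epenthetic vowel yields /ð/ → /ðe/, /f/ → /fe/, /k/ → /ke/, /t/ → /te/.

ðekafeʒokete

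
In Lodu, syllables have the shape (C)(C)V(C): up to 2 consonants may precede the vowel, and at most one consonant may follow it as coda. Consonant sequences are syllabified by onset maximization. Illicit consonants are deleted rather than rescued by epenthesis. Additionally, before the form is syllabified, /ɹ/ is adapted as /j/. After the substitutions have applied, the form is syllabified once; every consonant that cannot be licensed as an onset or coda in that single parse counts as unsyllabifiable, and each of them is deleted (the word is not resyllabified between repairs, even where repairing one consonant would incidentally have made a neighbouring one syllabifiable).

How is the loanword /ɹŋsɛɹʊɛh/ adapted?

ŋsɛjʊɛh

Substitution: /ɹ/ → /j/, giving /jŋsɛjʊɛh/.
Syllabifying with onset maximization leaves /j/ stranded (at most one coda consonant is licensed; onsets may contain at most 2 consonants).
Each unlicensed consonant is deleted: /j/.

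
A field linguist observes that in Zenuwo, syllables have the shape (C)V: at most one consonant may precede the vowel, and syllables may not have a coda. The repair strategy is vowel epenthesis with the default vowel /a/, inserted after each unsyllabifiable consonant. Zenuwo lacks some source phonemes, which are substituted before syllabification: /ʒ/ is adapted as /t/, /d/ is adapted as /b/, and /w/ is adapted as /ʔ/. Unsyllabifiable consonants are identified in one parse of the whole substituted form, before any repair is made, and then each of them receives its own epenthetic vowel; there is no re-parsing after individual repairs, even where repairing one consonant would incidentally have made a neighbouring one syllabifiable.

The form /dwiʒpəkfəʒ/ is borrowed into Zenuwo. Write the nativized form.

Substitution: /d/ → /b/, /w/ → /ʔ/, /ʒ/ → /t/, giving /bʔitpəkfət/.
Syllabifying with onset maximization leaves /b/, /t/, /k/, /t/ stranded (no codas are permitted; onsets are limited to one consonant).
Inserting the epenthetic vowel yields /b/ → /ba/, /t/ → /ta/, /k/ → /ka/, /t/ → /ta/.

baʔitapəkafəta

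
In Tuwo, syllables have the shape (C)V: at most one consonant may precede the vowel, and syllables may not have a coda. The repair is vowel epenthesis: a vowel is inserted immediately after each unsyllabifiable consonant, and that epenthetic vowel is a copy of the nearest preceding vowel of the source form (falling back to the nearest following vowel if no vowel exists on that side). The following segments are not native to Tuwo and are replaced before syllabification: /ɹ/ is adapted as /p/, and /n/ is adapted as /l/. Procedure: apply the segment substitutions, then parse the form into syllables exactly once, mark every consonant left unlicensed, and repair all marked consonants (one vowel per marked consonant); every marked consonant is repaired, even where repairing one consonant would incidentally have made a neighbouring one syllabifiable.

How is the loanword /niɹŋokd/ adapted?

lipiŋokodo

Substitution: /n/ → /l/, /ɹ/ → /p/, giving /lipŋokd/.
Under (C)V, the unsyllabifiable consonants are /p/, /k/, /d/ (no codas are permitted; onsets are limited to one consonant).
Epenthesis after each stranded consonant: /p/ → /pi/, /k/ → /ko/, /d/ → /do/.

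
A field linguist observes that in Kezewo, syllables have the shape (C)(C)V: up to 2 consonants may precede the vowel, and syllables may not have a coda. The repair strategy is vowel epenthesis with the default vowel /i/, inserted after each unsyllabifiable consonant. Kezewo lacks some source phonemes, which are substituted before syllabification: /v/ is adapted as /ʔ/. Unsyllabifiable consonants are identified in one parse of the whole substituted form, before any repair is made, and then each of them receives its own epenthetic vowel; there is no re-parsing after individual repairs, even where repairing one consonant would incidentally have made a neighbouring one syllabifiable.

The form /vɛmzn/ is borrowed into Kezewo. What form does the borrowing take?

ʔɛmizini

Substitution: /v/ → /ʔ/, giving /ʔɛmzn/.
Under (C)(C)V, the unsyllabifiable consonants are /m/, /z/, /n/ (no codas are permitted; onsets may contain at most 2 consonants).
Inserting the epenthetic vowel yields /m/ → /mi/, /z/ → /zi/, /n/ → /ni/.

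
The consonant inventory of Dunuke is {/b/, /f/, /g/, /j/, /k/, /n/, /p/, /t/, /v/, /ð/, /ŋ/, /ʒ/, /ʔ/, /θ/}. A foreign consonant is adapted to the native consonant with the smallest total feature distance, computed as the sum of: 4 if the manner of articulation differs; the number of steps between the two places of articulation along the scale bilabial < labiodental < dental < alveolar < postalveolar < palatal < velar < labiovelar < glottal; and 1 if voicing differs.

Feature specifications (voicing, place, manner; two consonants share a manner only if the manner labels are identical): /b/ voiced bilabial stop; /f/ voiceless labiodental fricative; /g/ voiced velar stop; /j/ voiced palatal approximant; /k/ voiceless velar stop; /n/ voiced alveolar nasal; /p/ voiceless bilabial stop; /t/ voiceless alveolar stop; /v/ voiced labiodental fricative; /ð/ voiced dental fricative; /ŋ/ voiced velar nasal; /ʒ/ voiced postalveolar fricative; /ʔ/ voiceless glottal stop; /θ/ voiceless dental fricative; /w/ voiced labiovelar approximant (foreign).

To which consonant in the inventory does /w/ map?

j

/j/ is closest: same manner (approximant), place distance 2 (labiovelar→palatal), same voicing; total 2. Next closest is /g/ at distance 5.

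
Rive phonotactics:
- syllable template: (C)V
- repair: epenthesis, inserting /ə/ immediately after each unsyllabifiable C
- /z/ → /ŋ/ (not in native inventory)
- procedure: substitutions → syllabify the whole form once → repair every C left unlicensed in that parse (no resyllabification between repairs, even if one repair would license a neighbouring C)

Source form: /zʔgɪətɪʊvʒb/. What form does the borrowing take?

Substitution: /z/ → /ŋ/, giving /ŋʔgɪətɪʊvʒb/.
The consonants /ŋ/, /ʔ/, /v/, /ʒ/, /b/ cannot be parsed into a legal (C)V syllable (no codas are permitted; onsets are limited to one consonant).
Inserting the epenthetic vowel yields /ŋ/ → /ŋə/, /ʔ/ → /ʔə/, /v/ → /və/, /ʒ/ → /ʒə/, /b/ → /bə/.

ŋəʔəgɪətɪʊvəʒəbə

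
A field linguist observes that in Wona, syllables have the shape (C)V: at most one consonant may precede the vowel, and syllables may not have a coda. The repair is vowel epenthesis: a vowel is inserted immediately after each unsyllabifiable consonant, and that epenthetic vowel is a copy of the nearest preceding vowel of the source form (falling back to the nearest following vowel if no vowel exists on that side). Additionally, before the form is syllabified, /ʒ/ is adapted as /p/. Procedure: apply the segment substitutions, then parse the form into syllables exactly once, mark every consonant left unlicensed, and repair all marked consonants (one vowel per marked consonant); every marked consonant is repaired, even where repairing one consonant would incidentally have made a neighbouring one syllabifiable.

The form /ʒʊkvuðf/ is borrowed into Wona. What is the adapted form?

pʊkʊvuðufu

Substitution: /ʒ/ → /p/, giving /pʊkvuðf/.
The consonants /k/, /ð/, /f/ cannot be parsed into a legal (C)V syllable (no codas are permitted; onsets are limited to one consonant).
Epenthesis after each stranded consonant: /k/ → /kʊ/, /ð/ → /ðu/, /f/ → /fu/.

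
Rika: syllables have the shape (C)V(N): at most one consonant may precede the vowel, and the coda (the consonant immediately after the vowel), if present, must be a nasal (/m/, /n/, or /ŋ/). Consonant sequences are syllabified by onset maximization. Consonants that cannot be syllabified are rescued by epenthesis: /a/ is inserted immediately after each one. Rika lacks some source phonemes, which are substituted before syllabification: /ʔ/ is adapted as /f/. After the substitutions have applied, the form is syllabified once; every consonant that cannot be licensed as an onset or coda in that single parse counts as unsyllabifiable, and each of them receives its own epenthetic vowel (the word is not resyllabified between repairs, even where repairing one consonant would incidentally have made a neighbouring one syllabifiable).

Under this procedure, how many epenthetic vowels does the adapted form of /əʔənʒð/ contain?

2

After substitution the input is /əfənʒð/.
The unsyllabifiable consonants are /ʒ/, /ð/; each receives one epenthetic vowel.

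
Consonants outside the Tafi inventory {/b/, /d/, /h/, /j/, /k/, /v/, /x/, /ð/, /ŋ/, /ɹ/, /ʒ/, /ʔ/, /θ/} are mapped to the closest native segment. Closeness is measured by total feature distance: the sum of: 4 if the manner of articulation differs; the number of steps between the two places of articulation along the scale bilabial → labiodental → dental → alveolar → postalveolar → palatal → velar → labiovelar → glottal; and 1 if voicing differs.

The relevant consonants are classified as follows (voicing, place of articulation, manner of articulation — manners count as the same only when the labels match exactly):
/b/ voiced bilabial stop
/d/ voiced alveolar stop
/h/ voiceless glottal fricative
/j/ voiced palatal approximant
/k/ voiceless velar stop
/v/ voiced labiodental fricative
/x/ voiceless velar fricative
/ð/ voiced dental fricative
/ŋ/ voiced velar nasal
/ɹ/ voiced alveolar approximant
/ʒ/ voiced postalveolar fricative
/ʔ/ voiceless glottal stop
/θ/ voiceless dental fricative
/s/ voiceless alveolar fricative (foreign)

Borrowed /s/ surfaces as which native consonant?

/θ/ is closest: same manner (fricative), place distance 1 (alveolar→dental), same voicing; total 1. Next closest is /ð/ at distance 2.

θ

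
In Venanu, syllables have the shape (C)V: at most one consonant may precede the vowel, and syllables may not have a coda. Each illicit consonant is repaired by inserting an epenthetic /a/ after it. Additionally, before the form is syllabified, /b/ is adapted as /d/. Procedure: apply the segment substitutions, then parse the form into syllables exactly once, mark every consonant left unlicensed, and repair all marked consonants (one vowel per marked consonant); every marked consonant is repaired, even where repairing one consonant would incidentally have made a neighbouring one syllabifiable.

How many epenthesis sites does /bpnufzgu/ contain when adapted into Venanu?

4

After substitution the input is /dpnufzgu/.
The unsyllabifiable consonants are /d/, /p/, /f/, /z/; each receives one epenthetic vowel.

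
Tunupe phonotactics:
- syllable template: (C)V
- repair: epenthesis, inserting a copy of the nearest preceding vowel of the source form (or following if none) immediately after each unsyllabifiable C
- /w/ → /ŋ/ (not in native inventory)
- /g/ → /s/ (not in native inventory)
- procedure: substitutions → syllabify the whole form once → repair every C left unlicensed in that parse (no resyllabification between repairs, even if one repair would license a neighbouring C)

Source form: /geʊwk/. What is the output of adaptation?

seʊŋʊkʊ

Substitution: /g/ → /s/, /w/ → /ŋ/, giving /seʊŋk/.
Under (C)V, the unsyllabifiable consonants are /ŋ/, /k/ (no codas are permitted; onsets are limited to one consonant).
Epenthesis after each stranded consonant: /ŋ/ → /ŋʊ/, /k/ → /kʊ/.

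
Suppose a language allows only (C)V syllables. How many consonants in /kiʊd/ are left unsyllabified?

1

The consonants /d/ cannot be parsed into a legal (C)V syllable (no codas are permitted; onsets are limited to one consonant).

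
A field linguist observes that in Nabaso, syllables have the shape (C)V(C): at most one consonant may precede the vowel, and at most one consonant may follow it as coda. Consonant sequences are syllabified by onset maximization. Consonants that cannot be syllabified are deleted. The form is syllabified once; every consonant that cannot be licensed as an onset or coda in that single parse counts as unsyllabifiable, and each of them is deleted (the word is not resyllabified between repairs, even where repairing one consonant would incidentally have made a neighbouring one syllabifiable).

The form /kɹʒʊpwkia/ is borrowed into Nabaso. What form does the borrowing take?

Under (C)V(C), the unsyllabifiable consonants are /k/, /ɹ/, /w/ (at most one coda consonant is licensed; onsets are limited to one consonant).
Deletion applies to /k/, /ɹ/, /w/.

ʒʊpkia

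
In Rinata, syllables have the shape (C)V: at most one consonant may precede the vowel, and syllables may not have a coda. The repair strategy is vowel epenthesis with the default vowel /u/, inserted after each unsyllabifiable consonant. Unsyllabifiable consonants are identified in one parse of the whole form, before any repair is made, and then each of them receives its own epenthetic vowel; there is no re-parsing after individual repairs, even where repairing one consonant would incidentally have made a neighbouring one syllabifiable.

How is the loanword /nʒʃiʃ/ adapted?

nuʒuʃiʃu

Under (C)V, the unsyllabifiable consonants are /n/, /ʒ/, /ʃ/ (no codas are permitted; onsets are limited to one consonant).
Inserting the epenthetic vowel yields /n/ → /nu/, /ʒ/ → /ʒu/, /ʃ/ → /ʃu/.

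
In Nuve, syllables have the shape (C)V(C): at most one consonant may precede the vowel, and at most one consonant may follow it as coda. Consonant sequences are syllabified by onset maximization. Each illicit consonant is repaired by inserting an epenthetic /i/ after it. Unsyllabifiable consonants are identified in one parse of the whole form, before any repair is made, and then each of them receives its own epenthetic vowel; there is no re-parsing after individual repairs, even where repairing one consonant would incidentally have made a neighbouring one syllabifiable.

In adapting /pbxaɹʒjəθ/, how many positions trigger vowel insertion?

3

The unsyllabifiable consonants are /p/, /b/, /ʒ/; each receives one epenthetic vowel.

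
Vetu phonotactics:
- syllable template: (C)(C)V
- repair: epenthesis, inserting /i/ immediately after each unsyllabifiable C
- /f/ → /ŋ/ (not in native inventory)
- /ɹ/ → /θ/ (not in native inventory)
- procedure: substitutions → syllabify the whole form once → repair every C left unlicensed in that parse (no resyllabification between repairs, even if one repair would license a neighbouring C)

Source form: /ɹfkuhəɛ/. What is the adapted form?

Substitution: /ɹ/ → /θ/, /f/ → /ŋ/, giving /θŋkuhəɛ/.
Under (C)(C)V, the unsyllabifiable consonants are /θ/ (no codas are permitted; onsets may contain at most 2 consonants).
Each unlicensed consonant becomes the onset of a new syllable: /θ/ → /θi/.

θiŋkuhəɛ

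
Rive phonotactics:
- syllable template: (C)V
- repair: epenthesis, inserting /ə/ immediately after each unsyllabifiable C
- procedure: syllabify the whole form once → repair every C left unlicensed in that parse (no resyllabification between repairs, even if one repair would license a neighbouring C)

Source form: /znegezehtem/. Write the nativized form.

zənegezehətemə

Syllabifying with onset maximization leaves /z/, /h/, /m/ stranded (no codas are permitted; onsets are limited to one consonant).
Each unlicensed consonant becomes the onset of a new syllable: /z/ → /zə/, /h/ → /hə/, /m/ → /mə/.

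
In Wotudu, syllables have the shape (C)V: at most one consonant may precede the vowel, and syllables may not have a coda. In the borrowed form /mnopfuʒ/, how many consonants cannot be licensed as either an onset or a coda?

3

The consonants /m/, /p/, /ʒ/ cannot be parsed into a legal (C)V syllable (no codas are permitted; onsets are limited to one consonant).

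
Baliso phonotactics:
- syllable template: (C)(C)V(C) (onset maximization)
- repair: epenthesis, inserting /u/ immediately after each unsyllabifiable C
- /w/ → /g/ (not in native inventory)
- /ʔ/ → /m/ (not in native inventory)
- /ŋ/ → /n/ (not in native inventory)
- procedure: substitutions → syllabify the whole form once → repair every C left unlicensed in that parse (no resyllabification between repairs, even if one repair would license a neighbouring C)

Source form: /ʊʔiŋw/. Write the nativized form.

Substitution: /ʔ/ → /m/, /ŋ/ → /n/, /w/ → /g/, giving /ʊming/.
The consonants /g/ cannot be parsed into a legal (C)(C)V(C) syllable (at most one coda consonant is licensed; onsets may contain at most 2 consonants).
Epenthesis after each stranded consonant: /g/ → /gu/.

ʊmingu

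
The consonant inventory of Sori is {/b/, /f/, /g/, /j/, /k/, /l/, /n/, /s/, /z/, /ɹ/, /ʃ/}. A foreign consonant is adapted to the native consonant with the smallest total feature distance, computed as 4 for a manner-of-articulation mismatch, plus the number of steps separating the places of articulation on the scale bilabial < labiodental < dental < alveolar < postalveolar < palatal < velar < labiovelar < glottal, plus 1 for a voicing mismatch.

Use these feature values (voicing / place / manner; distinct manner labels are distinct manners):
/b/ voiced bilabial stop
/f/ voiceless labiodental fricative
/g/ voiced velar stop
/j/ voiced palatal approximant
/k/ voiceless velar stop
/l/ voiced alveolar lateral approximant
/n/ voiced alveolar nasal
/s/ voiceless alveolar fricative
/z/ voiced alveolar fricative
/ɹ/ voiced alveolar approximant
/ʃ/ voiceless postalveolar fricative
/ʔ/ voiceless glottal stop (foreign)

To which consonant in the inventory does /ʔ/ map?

k

/k/ is closest: same manner (stop), place distance 2 (glottal→velar), same voicing; total 2. Next closest is /g/ at distance 3.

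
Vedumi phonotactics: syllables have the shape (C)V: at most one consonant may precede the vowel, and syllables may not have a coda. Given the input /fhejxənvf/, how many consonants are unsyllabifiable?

The consonants /f/, /j/, /n/, /v/, /f/ cannot be parsed into a legal (C)V syllable (no codas are permitted; onsets are limited to one consonant).

5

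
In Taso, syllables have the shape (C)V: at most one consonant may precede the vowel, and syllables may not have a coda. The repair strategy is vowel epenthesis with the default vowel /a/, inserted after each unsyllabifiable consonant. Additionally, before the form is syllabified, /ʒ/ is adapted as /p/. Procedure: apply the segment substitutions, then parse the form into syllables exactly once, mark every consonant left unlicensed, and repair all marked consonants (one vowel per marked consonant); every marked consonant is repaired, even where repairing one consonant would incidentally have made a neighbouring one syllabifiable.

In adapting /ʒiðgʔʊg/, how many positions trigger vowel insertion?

3

After substitution the input is /piðgʔʊg/.
The unsyllabifiable consonants are /ð/, /g/, /g/; each receives one epenthetic vowel.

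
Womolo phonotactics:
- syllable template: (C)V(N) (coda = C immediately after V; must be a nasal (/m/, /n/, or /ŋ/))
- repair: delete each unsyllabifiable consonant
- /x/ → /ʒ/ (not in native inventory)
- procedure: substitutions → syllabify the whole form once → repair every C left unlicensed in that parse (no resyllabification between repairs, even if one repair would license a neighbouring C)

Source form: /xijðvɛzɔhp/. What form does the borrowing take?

Substitution: /x/ → /ʒ/, giving /ʒijðvɛzɔhp/.
Syllabifying with onset maximization leaves /j/, /ð/, /h/, /p/ stranded (only a nasal (/m/, /n/, or /ŋ/) is licensed in coda position; onsets are limited to one consonant).
Deleting the stranded consonants removes /j/, /ð/, /h/, /p/.

ʒivɛzɔ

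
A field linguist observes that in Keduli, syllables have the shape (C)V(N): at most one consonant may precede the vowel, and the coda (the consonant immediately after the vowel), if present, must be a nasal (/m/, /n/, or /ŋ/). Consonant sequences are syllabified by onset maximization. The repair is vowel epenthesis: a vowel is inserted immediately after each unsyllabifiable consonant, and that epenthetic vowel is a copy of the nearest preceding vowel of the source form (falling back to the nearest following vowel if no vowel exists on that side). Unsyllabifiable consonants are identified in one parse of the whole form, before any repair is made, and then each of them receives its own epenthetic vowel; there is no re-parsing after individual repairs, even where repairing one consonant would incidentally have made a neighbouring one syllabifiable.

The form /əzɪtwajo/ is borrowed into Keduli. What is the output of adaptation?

əzɪtɪwajo

Syllabifying with onset maximization leaves /t/ stranded (only a nasal (/m/, /n/, or /ŋ/) is licensed in coda position; onsets are limited to one consonant).
Inserting the epenthetic vowel yields /t/ → /tɪ/.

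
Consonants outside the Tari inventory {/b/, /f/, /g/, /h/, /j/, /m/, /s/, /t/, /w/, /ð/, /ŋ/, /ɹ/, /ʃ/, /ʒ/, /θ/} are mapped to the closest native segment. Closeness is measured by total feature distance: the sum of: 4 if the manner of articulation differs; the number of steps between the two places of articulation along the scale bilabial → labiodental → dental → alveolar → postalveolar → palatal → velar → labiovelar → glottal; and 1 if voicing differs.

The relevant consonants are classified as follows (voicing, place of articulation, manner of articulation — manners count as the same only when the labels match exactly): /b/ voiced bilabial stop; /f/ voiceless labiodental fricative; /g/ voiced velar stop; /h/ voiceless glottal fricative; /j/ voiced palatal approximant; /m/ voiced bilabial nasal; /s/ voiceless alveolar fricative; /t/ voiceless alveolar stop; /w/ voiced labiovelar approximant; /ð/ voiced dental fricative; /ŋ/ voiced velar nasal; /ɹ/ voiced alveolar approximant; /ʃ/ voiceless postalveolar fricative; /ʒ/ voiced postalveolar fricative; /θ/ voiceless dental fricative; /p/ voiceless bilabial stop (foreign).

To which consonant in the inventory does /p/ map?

/b/ is closest: same manner (stop), place distance 0 (bilabial→bilabial), voicing differs (+1); total 1. Next closest is /t/ at distance 3.

b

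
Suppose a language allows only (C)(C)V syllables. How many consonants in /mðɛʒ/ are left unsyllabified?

The consonants /ʒ/ cannot be parsed into a legal (C)(C)V syllable (no codas are permitted; onsets may contain at most 2 consonants).

1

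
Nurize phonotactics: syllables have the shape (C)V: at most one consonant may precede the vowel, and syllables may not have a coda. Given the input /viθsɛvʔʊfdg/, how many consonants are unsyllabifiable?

Under (C)V, the unsyllabifiable consonants are /θ/, /v/, /f/, /d/, /g/ (no codas are permitted; onsets are limited to one consonant).

5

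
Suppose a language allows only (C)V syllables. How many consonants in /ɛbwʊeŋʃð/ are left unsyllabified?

4

Syllabifying with onset maximization leaves /b/, /ŋ/, /ʃ/, /ð/ stranded (no codas are permitted; onsets are limited to one consonant).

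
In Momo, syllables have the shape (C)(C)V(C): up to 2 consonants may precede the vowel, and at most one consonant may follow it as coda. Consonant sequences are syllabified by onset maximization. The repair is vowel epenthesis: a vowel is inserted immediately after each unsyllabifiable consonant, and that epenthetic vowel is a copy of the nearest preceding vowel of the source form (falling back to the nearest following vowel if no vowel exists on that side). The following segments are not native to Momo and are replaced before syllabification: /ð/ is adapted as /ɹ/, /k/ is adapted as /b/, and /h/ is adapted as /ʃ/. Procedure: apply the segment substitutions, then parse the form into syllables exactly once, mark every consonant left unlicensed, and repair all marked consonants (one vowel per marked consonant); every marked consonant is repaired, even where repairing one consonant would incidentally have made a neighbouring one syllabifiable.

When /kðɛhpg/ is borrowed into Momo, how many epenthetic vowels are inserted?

2

After substitution the input is /bɹɛʃpg/.
The unsyllabifiable consonants are /p/, /g/; each receives one epenthetic vowel.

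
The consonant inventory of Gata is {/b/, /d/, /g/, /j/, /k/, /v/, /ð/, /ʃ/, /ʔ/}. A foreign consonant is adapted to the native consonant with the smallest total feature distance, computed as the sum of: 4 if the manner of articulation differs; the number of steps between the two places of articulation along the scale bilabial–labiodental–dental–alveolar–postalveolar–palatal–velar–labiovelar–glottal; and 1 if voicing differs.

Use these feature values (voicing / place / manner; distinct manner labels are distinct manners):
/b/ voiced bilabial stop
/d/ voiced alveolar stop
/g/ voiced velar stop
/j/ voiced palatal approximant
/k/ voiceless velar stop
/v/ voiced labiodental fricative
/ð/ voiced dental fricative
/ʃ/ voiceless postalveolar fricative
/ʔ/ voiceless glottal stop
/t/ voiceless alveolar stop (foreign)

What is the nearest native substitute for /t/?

d

/d/ is closest: same manner (stop), place distance 0 (alveolar→alveolar), voicing differs (+1); total 1. Next closest is /k/ at distance 3.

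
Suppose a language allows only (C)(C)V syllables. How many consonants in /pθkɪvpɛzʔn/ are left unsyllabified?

4

Under (C)(C)V, the unsyllabifiable consonants are /p/, /z/, /ʔ/, /n/ (no codas are permitted; onsets may contain at most 2 consonants).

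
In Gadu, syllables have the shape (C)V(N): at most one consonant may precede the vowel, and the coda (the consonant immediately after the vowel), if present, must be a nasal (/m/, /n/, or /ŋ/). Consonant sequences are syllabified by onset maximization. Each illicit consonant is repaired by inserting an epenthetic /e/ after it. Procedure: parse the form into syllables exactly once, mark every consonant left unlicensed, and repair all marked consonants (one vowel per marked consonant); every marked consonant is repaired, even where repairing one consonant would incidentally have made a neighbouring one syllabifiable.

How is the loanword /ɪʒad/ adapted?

ɪʒade

The consonants /d/ cannot be parsed into a legal (C)V(N) syllable (only a nasal (/m/, /n/, or /ŋ/) is licensed in coda position; onsets are limited to one consonant).
Inserting the epenthetic vowel yields /d/ → /de/.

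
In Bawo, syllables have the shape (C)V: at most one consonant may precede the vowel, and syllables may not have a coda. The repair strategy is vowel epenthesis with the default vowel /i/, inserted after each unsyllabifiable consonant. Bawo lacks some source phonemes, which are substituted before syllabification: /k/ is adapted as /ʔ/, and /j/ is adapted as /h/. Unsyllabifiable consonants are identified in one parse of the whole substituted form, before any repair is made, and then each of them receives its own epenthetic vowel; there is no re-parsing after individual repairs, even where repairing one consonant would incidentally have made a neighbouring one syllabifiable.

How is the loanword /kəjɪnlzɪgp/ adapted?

Substitution: /k/ → /ʔ/, /j/ → /h/, giving /ʔəhɪnlzɪgp/.
Under (C)V, the unsyllabifiable consonants are /n/, /l/, /g/, /p/ (no codas are permitted; onsets are limited to one consonant).
Epenthesis after each stranded consonant: /n/ → /ni/, /l/ → /li/, /g/ → /gi/, /p/ → /pi/.

ʔəhɪnilizɪgipi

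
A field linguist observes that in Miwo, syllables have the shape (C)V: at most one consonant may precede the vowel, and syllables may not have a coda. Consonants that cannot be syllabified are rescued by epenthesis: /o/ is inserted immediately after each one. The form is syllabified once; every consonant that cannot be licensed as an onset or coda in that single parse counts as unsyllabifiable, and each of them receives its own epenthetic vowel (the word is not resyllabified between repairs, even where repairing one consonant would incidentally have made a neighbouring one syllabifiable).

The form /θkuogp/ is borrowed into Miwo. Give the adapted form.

The consonants /θ/, /g/, /p/ cannot be parsed into a legal (C)V syllable (no codas are permitted; onsets are limited to one consonant).
Epenthesis after each stranded consonant: /θ/ → /θo/, /g/ → /go/, /p/ → /po/.

θokuogopo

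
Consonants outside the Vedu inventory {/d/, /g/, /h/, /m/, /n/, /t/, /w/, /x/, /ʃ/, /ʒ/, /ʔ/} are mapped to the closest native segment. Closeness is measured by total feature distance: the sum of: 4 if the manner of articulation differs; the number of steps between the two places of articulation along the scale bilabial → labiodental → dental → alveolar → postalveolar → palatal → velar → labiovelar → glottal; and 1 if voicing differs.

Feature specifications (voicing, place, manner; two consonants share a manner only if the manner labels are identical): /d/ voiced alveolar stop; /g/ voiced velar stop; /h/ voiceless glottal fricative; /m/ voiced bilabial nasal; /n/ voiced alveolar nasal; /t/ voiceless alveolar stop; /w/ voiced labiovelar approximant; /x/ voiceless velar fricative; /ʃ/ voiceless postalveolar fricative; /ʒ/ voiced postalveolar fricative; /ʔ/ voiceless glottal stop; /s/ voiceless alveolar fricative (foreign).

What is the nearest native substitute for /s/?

ʃ

/ʃ/ is closest: same manner (fricative), place distance 1 (alveolar→postalveolar), same voicing; total 1. Next closest is /ʒ/ at distance 2.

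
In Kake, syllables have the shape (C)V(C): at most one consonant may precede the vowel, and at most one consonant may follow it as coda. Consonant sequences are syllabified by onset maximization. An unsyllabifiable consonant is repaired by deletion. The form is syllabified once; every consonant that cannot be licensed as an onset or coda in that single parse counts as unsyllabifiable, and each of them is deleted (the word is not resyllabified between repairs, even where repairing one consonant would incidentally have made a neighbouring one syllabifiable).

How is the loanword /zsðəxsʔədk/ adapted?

ðəxʔəd

The consonants /z/, /s/, /s/, /k/ cannot be parsed into a legal (C)V(C) syllable (at most one coda consonant is licensed; onsets are limited to one consonant).
Deletion applies to /z/, /s/, /s/, /k/.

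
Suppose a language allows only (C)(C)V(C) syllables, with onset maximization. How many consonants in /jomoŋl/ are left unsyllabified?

1

Syllabifying with onset maximization leaves /l/ stranded (at most one coda consonant is licensed; onsets may contain at most 2 consonants).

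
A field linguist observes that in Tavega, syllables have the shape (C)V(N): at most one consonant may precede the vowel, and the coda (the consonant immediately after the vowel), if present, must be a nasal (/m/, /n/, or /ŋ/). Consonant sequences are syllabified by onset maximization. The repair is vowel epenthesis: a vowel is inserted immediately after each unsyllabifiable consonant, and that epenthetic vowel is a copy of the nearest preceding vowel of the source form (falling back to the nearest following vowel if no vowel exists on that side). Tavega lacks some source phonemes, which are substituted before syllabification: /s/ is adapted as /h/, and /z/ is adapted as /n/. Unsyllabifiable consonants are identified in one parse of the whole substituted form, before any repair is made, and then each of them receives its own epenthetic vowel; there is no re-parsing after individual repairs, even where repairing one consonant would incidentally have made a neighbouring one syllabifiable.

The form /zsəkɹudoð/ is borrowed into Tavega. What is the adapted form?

Substitution: /z/ → /n/, /s/ → /h/, giving /nhəkɹudoð/.
The consonants /n/, /k/, /ð/ cannot be parsed into a legal (C)V(N) syllable (only a nasal (/m/, /n/, or /ŋ/) is licensed in coda position; onsets are limited to one consonant).
Each unlicensed consonant becomes the onset of a new syllable: /n/ → /nə/, /k/ → /kə/, /ð/ → /ðo/.

nəhəkəɹudoðo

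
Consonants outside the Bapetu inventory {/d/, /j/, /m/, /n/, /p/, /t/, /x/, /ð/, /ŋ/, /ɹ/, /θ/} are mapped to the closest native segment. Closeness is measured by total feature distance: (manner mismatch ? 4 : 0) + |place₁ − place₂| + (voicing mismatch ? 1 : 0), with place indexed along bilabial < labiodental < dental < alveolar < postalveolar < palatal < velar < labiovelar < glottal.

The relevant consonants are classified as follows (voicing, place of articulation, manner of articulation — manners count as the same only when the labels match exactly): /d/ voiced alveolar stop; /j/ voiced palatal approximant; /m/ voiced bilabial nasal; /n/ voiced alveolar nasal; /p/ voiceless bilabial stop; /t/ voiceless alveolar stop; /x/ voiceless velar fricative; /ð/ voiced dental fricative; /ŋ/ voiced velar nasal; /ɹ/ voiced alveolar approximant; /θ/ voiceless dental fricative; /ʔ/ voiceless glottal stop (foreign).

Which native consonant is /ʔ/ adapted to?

t

/t/ is closest: same manner (stop), place distance 5 (glottal→alveolar), same voicing; total 5. Next closest is /d/ at distance 6.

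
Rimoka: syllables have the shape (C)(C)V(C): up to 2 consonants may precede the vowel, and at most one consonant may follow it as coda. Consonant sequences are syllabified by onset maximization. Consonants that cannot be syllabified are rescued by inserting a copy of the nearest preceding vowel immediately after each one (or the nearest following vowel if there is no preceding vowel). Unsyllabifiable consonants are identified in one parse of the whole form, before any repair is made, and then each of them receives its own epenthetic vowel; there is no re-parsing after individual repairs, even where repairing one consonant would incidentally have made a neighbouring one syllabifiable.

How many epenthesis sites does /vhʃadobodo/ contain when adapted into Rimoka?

1

The unsyllabifiable consonants are /v/; each receives one epenthetic vowel.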